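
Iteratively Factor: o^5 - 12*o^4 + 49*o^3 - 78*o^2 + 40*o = (o)*(o^4 - 12*o^3 + 49*o^2 - 78*o + 40) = o*(o - 4)*(o^3 - 8*o^2 + 17*o - 10) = o*(o - 4)*(o - 1)*(o^2 - 7*o + 10) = o*(o - 5)*(o - 4)*(o - 1)*(o - 2)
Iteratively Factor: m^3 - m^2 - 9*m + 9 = (m - 3)*(m^2 + 2*m - 3) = (m - 3)*(m + 3)*(m - 1)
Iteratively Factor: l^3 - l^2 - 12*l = (l)*(l^2 - l - 12) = l*(l + 3)*(l - 4)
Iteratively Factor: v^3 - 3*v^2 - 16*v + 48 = (v - 3)*(v^2 - 16) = (v - 3)*(v + 4)*(v - 4)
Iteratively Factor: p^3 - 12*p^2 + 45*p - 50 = (p - 5)*(p^2 - 7*p + 10) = (p - 5)*(p - 2)*(p - 5)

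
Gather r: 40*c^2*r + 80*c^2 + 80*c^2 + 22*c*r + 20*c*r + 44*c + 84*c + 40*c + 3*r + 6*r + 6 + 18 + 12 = 160*c^2 + 168*c + r*(40*c^2 + 42*c + 9) + 36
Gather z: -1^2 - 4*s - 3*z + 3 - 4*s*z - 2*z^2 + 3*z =-4*s*z - 4*s - 2*z^2 + 2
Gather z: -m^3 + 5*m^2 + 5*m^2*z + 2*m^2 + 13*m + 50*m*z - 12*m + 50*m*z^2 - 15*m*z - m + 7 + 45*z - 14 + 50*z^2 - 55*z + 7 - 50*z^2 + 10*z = -m^3 + 7*m^2 + 50*m*z^2 + z*(5*m^2 + 35*m)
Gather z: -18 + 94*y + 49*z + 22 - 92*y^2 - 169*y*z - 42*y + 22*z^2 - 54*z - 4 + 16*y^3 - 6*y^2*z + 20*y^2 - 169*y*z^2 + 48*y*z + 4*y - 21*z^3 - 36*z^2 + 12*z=16*y^3 - 72*y^2 + 56*y - 21*z^3 + z^2*(-169*y - 14) + z*(-6*y^2 - 121*y + 7)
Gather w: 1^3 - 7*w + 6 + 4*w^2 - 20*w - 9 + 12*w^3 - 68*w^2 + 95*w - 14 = 12*w^3 - 64*w^2 + 68*w - 16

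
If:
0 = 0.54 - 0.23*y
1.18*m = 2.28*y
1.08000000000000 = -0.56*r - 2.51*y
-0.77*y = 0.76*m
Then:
No Solution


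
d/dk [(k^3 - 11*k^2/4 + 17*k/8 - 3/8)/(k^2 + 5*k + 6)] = (8*k^4 + 80*k^3 + 17*k^2 - 258*k + 117)/(8*(k^4 + 10*k^3 + 37*k^2 + 60*k + 36))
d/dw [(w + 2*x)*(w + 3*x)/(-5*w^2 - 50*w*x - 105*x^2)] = -x/(w^2 + 14*w*x + 49*x^2)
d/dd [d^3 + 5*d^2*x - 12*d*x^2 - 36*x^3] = 3*d^2 + 10*d*x - 12*x^2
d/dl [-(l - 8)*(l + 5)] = 3 - 2*l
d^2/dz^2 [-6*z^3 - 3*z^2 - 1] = -36*z - 6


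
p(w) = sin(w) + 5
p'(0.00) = 1.00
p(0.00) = 5.00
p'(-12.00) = 0.84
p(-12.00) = 5.54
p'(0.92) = 0.61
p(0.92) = 5.80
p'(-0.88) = 0.64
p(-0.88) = 4.23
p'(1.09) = 0.46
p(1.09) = 5.89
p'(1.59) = -0.02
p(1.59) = 6.00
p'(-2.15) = -0.55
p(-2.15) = 4.16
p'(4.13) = -0.55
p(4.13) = 4.16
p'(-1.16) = 0.40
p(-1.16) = 4.08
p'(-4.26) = -0.44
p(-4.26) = 5.90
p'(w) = cos(w)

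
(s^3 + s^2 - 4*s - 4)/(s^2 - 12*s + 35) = (s^3 + s^2 - 4*s - 4)/(s^2 - 12*s + 35)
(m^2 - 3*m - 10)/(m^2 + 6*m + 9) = (m^2 - 3*m - 10)/(m^2 + 6*m + 9)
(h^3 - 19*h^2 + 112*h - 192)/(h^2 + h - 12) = (h^2 - 16*h + 64)/(h + 4)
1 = 1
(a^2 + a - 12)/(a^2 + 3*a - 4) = (a - 3)/(a - 1)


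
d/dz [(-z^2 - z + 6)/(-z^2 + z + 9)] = (-2*z^2 - 6*z - 15)/(z^4 - 2*z^3 - 17*z^2 + 18*z + 81)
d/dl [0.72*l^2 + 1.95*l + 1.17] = 1.44*l + 1.95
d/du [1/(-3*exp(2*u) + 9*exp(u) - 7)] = (6*exp(u) - 9)*exp(u)/(3*exp(2*u) - 9*exp(u) + 7)^2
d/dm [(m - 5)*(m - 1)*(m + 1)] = 3*m^2 - 10*m - 1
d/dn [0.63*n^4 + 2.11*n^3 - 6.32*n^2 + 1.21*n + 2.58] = 2.52*n^3 + 6.33*n^2 - 12.64*n + 1.21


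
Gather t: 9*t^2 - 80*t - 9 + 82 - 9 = 9*t^2 - 80*t + 64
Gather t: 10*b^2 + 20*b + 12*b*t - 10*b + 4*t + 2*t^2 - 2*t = 10*b^2 + 10*b + 2*t^2 + t*(12*b + 2)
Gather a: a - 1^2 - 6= a - 7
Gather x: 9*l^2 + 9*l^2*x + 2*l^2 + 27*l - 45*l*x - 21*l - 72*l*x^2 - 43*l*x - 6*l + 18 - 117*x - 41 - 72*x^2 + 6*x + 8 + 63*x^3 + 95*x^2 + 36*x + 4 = 11*l^2 + 63*x^3 + x^2*(23 - 72*l) + x*(9*l^2 - 88*l - 75) - 11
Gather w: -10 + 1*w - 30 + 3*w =4*w - 40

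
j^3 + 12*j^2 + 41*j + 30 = (j + 1)*(j + 5)*(j + 6)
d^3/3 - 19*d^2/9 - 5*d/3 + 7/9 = (d/3 + 1/3)*(d - 7)*(d - 1/3)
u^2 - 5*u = u*(u - 5)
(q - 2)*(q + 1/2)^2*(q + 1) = q^4 - 11*q^2/4 - 9*q/4 - 1/2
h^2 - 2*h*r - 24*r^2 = (h - 6*r)*(h + 4*r)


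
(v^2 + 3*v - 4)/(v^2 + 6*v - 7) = (v + 4)/(v + 7)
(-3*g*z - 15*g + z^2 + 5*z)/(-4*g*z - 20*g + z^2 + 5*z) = (-3*g + z)/(-4*g + z)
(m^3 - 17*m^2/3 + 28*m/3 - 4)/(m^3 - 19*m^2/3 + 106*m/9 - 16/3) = 3*(m - 2)/(3*m - 8)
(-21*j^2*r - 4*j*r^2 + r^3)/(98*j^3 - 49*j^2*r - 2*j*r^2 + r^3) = r*(3*j + r)/(-14*j^2 + 5*j*r + r^2)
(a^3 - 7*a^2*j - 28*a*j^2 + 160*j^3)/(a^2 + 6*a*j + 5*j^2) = (a^2 - 12*a*j + 32*j^2)/(a + j)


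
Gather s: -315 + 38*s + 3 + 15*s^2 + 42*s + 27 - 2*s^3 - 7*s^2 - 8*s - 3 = -2*s^3 + 8*s^2 + 72*s - 288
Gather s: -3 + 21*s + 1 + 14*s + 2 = 35*s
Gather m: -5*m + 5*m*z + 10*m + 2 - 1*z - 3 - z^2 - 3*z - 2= m*(5*z + 5) - z^2 - 4*z - 3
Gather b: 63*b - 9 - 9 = 63*b - 18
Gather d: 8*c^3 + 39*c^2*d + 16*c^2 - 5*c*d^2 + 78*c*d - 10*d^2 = 8*c^3 + 16*c^2 + d^2*(-5*c - 10) + d*(39*c^2 + 78*c)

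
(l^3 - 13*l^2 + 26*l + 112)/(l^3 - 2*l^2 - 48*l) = (l^2 - 5*l - 14)/(l*(l + 6))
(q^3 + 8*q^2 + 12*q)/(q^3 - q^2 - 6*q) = (q + 6)/(q - 3)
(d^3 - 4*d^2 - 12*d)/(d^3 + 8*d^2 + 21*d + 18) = d*(d - 6)/(d^2 + 6*d + 9)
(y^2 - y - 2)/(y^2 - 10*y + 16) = (y + 1)/(y - 8)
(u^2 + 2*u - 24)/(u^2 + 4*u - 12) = (u - 4)/(u - 2)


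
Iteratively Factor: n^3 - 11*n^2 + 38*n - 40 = (n - 2)*(n^2 - 9*n + 20) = (n - 5)*(n - 2)*(n - 4)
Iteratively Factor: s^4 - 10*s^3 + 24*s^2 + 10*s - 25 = (s - 5)*(s^3 - 5*s^2 - s + 5) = (s - 5)*(s + 1)*(s^2 - 6*s + 5) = (s - 5)^2*(s + 1)*(s - 1)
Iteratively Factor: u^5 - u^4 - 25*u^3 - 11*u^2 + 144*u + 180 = (u + 3)*(u^4 - 4*u^3 - 13*u^2 + 28*u + 60) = (u - 3)*(u + 3)*(u^3 - u^2 - 16*u - 20) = (u - 3)*(u + 2)*(u + 3)*(u^2 - 3*u - 10) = (u - 5)*(u - 3)*(u + 2)*(u + 3)*(u + 2)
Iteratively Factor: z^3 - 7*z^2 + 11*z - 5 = (z - 5)*(z^2 - 2*z + 1) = (z - 5)*(z - 1)*(z - 1)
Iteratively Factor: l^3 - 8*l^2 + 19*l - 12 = (l - 4)*(l^2 - 4*l + 3) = (l - 4)*(l - 3)*(l - 1)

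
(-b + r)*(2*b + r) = -2*b^2 + b*r + r^2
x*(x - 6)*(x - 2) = x^3 - 8*x^2 + 12*x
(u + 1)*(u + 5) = u^2 + 6*u + 5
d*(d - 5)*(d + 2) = d^3 - 3*d^2 - 10*d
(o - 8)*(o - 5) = o^2 - 13*o + 40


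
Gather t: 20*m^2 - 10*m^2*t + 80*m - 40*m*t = 20*m^2 + 80*m + t*(-10*m^2 - 40*m)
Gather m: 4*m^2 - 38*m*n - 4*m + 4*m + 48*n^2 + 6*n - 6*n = 4*m^2 - 38*m*n + 48*n^2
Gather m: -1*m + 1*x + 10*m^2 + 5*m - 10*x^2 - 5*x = 10*m^2 + 4*m - 10*x^2 - 4*x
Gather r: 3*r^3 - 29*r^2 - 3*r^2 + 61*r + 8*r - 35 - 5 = 3*r^3 - 32*r^2 + 69*r - 40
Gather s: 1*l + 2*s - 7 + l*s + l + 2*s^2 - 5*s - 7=2*l + 2*s^2 + s*(l - 3) - 14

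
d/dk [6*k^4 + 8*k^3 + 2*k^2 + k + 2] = 24*k^3 + 24*k^2 + 4*k + 1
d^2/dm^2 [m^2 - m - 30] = 2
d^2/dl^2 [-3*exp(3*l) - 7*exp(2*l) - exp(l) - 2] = (-27*exp(2*l) - 28*exp(l) - 1)*exp(l)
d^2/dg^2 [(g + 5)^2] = 2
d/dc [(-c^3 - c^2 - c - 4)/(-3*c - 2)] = (6*c^3 + 9*c^2 + 4*c - 10)/(9*c^2 + 12*c + 4)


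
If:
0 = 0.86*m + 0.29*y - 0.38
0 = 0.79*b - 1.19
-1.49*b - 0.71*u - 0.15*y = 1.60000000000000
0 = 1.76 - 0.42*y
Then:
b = 1.51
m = -0.97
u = -6.30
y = 4.19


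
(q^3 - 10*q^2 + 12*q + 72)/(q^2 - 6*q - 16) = (q^2 - 12*q + 36)/(q - 8)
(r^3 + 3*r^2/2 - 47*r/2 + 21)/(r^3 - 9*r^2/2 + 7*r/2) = (r + 6)/r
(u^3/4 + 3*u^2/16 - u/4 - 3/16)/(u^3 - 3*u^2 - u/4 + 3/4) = (u^3 + 3*u^2/4 - u - 3/4)/(4*u^3 - 12*u^2 - u + 3)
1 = 1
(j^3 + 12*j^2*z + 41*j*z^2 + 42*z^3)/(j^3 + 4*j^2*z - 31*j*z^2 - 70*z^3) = (-j - 3*z)/(-j + 5*z)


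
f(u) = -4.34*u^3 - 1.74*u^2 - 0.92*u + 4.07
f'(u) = -13.02*u^2 - 3.48*u - 0.92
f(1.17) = -6.34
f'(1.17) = -22.81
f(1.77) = -27.08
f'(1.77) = -47.87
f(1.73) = -25.20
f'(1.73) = -45.91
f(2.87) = -115.50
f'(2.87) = -118.15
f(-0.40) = 4.44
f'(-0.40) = -1.61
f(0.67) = 1.37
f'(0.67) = -9.10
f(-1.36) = 13.02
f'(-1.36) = -20.27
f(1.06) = -4.03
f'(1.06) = -19.24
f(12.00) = -7757.05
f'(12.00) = -1917.56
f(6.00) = -1001.53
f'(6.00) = -490.52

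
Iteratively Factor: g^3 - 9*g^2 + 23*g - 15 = (g - 1)*(g^2 - 8*g + 15) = (g - 5)*(g - 1)*(g - 3)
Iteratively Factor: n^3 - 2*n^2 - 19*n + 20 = (n - 5)*(n^2 + 3*n - 4) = (n - 5)*(n + 4)*(n - 1)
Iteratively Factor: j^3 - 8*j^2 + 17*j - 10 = (j - 2)*(j^2 - 6*j + 5) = (j - 2)*(j - 1)*(j - 5)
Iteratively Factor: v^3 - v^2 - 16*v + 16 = (v - 1)*(v^2 - 16) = (v - 1)*(v + 4)*(v - 4)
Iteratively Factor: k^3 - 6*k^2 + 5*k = (k)*(k^2 - 6*k + 5) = k*(k - 1)*(k - 5)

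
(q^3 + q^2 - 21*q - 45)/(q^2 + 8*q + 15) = (q^2 - 2*q - 15)/(q + 5)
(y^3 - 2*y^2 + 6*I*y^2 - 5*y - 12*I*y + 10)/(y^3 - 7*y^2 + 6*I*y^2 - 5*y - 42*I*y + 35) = (y - 2)/(y - 7)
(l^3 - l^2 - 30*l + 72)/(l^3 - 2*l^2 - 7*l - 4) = (l^2 + 3*l - 18)/(l^2 + 2*l + 1)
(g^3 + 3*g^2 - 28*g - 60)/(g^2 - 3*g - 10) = g + 6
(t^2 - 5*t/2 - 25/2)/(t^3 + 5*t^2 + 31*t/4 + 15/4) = 2*(t - 5)/(2*t^2 + 5*t + 3)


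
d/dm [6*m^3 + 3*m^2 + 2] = 6*m*(3*m + 1)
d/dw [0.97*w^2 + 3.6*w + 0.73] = 1.94*w + 3.6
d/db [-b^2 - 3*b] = -2*b - 3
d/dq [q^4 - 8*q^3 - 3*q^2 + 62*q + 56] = 4*q^3 - 24*q^2 - 6*q + 62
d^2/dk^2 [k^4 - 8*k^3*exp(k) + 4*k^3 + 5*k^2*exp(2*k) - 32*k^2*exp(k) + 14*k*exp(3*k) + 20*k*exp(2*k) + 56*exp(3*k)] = -8*k^3*exp(k) + 20*k^2*exp(2*k) - 80*k^2*exp(k) + 12*k^2 + 126*k*exp(3*k) + 120*k*exp(2*k) - 176*k*exp(k) + 24*k + 588*exp(3*k) + 90*exp(2*k) - 64*exp(k)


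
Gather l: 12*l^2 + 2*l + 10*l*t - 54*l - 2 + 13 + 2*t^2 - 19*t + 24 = 12*l^2 + l*(10*t - 52) + 2*t^2 - 19*t + 35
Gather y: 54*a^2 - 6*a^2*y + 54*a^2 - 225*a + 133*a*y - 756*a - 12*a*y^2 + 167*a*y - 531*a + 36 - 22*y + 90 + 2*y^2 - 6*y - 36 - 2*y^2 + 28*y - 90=108*a^2 - 12*a*y^2 - 1512*a + y*(-6*a^2 + 300*a)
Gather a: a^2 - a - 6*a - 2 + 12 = a^2 - 7*a + 10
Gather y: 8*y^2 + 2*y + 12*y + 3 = 8*y^2 + 14*y + 3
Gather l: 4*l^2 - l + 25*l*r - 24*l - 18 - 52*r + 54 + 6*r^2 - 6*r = 4*l^2 + l*(25*r - 25) + 6*r^2 - 58*r + 36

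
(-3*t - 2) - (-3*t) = -2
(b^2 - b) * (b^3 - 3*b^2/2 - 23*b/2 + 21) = b^5 - 5*b^4/2 - 10*b^3 + 65*b^2/2 - 21*b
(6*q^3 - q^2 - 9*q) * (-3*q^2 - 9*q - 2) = -18*q^5 - 51*q^4 + 24*q^3 + 83*q^2 + 18*q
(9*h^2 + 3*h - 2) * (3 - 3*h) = -27*h^3 + 18*h^2 + 15*h - 6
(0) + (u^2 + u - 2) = u^2 + u - 2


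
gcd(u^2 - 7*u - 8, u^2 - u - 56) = u - 8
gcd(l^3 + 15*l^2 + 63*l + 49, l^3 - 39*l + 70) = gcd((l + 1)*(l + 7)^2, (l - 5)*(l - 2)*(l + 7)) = l + 7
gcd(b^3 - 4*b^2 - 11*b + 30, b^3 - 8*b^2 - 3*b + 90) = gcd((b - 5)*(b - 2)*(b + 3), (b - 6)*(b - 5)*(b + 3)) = b^2 - 2*b - 15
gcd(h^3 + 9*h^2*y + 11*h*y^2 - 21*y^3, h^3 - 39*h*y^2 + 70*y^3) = h + 7*y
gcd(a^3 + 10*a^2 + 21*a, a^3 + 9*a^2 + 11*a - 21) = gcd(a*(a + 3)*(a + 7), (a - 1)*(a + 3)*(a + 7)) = a^2 + 10*a + 21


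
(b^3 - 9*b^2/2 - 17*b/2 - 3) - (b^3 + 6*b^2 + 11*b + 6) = -21*b^2/2 - 39*b/2 - 9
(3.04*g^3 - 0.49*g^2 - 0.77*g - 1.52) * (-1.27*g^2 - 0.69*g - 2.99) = -3.8608*g^5 - 1.4753*g^4 - 7.7736*g^3 + 3.9268*g^2 + 3.3511*g + 4.5448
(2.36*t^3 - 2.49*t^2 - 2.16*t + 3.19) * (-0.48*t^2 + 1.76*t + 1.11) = -1.1328*t^5 + 5.3488*t^4 - 0.726*t^3 - 8.0967*t^2 + 3.2168*t + 3.5409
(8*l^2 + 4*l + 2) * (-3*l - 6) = -24*l^3 - 60*l^2 - 30*l - 12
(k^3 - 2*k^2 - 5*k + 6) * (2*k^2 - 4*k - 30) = 2*k^5 - 8*k^4 - 32*k^3 + 92*k^2 + 126*k - 180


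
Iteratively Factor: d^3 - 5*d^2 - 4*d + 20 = (d - 2)*(d^2 - 3*d - 10) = (d - 5)*(d - 2)*(d + 2)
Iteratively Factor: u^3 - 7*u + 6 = (u - 2)*(u^2 + 2*u - 3) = (u - 2)*(u - 1)*(u + 3)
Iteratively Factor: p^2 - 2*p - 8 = (p - 4)*(p + 2)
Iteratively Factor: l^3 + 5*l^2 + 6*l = (l + 3)*(l^2 + 2*l) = l*(l + 3)*(l + 2)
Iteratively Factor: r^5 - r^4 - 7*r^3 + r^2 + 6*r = (r + 2)*(r^4 - 3*r^3 - r^2 + 3*r) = (r - 3)*(r + 2)*(r^3 - r) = r*(r - 3)*(r + 2)*(r^2 - 1) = r*(r - 3)*(r - 1)*(r + 2)*(r + 1)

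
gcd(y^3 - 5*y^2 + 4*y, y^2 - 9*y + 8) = y - 1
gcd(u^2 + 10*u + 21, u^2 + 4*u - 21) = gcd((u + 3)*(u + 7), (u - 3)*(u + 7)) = u + 7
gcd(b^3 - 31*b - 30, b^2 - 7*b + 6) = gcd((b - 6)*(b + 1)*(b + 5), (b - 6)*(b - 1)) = b - 6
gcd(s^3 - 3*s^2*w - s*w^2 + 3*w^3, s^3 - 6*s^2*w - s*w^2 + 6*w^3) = s^2 - w^2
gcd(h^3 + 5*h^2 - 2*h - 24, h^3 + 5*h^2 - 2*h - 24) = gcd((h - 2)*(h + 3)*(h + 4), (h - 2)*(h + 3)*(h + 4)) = h^3 + 5*h^2 - 2*h - 24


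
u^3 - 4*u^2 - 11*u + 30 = (u - 5)*(u - 2)*(u + 3)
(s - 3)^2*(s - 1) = s^3 - 7*s^2 + 15*s - 9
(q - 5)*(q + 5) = q^2 - 25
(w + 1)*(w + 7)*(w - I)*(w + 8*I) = w^4 + 8*w^3 + 7*I*w^3 + 15*w^2 + 56*I*w^2 + 64*w + 49*I*w + 56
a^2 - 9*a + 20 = (a - 5)*(a - 4)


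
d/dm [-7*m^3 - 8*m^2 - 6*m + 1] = -21*m^2 - 16*m - 6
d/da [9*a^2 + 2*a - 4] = 18*a + 2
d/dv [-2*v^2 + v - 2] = 1 - 4*v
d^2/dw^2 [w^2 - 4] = 2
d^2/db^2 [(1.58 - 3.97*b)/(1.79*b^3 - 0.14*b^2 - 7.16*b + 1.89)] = (-76.321662*b^5 + 66.719028*b^4 - 108.253008*b^3 + 39.85722*b^2 - 28.871808*b + 55.388176)/(5.735339*b^9 - 1.345722*b^8 - 68.718816*b^7 + 28.930279*b^6 + 272.03346*b^5 - 166.758396*b^4 - 336.512303*b^3 + 289.17567*b^2 - 76.728708*b + 6.751269)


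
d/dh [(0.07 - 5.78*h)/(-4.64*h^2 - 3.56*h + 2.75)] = (-26.8192*h^2 + 0.6496*h - 15.6458)/(21.5296*h^4 + 33.0368*h^3 - 12.8464*h^2 - 19.58*h + 7.5625)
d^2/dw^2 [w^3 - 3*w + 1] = 6*w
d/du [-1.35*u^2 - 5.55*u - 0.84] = -2.7*u - 5.55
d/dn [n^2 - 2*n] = 2*n - 2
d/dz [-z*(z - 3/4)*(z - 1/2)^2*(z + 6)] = -5*z^4 - 17*z^3 + 57*z^2/2 - 93*z/8 + 9/8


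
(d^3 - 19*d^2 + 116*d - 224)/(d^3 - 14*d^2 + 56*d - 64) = (d - 7)/(d - 2)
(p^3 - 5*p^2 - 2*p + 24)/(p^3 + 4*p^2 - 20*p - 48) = (p - 3)/(p + 6)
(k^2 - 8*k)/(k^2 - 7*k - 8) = k/(k + 1)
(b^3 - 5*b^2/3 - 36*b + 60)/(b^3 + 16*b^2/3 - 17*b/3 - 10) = (b - 6)/(b + 1)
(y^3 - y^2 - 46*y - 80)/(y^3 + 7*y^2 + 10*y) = (y - 8)/y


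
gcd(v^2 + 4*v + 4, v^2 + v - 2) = v + 2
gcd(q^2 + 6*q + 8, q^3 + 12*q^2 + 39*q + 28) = q + 4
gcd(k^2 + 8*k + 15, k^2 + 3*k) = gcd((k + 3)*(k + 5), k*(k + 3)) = k + 3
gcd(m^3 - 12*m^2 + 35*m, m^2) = m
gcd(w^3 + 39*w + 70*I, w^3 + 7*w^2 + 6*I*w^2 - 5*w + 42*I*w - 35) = w + 5*I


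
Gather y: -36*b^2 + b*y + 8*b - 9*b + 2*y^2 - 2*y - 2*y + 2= -36*b^2 - b + 2*y^2 + y*(b - 4) + 2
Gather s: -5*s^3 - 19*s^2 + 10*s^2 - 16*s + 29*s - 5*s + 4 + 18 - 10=-5*s^3 - 9*s^2 + 8*s + 12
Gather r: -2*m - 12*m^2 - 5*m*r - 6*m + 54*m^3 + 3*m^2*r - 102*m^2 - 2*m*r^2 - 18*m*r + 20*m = 54*m^3 - 114*m^2 - 2*m*r^2 + 12*m + r*(3*m^2 - 23*m)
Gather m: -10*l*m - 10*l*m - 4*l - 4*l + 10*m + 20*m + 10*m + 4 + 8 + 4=-8*l + m*(40 - 20*l) + 16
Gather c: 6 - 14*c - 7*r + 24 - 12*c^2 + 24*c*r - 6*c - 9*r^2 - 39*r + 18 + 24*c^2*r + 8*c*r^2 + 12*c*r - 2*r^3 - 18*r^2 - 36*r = c^2*(24*r - 12) + c*(8*r^2 + 36*r - 20) - 2*r^3 - 27*r^2 - 82*r + 48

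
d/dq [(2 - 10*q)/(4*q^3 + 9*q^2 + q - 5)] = 2*(40*q^3 + 33*q^2 - 18*q + 24)/(16*q^6 + 72*q^5 + 89*q^4 - 22*q^3 - 89*q^2 - 10*q + 25)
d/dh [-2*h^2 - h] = -4*h - 1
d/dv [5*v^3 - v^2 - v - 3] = 15*v^2 - 2*v - 1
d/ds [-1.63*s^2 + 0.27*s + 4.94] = 0.27 - 3.26*s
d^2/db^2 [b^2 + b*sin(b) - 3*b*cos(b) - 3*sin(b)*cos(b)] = -b*sin(b) + 3*b*cos(b) + 6*sin(b) + 6*sin(2*b) + 2*cos(b) + 2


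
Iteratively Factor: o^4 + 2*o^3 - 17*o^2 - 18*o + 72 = (o + 3)*(o^3 - o^2 - 14*o + 24) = (o - 2)*(o + 3)*(o^2 + o - 12) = (o - 3)*(o - 2)*(o + 3)*(o + 4)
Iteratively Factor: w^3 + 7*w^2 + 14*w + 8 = (w + 4)*(w^2 + 3*w + 2) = (w + 1)*(w + 4)*(w + 2)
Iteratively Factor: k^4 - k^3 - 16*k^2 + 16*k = (k)*(k^3 - k^2 - 16*k + 16) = k*(k + 4)*(k^2 - 5*k + 4) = k*(k - 4)*(k + 4)*(k - 1)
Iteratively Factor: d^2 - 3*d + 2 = (d - 1)*(d - 2)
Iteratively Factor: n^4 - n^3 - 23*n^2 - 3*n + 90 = (n - 2)*(n^3 + n^2 - 21*n - 45) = (n - 2)*(n + 3)*(n^2 - 2*n - 15) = (n - 5)*(n - 2)*(n + 3)*(n + 3)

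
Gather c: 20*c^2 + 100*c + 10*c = 20*c^2 + 110*c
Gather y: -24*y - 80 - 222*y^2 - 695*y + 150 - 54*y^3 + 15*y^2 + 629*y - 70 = -54*y^3 - 207*y^2 - 90*y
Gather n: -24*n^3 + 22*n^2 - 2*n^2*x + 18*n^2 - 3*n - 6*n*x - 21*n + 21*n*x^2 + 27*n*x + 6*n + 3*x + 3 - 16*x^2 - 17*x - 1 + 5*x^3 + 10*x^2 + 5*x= -24*n^3 + n^2*(40 - 2*x) + n*(21*x^2 + 21*x - 18) + 5*x^3 - 6*x^2 - 9*x + 2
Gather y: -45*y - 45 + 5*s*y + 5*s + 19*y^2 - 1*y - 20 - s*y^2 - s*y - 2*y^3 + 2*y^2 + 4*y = 5*s - 2*y^3 + y^2*(21 - s) + y*(4*s - 42) - 65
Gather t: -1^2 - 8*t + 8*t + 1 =0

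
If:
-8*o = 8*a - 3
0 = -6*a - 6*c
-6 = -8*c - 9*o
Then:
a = -21/136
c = 21/136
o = 9/17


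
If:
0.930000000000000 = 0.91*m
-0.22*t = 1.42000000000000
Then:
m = 1.02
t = -6.45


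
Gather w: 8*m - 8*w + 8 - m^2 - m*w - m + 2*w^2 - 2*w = -m^2 + 7*m + 2*w^2 + w*(-m - 10) + 8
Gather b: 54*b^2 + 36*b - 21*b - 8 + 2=54*b^2 + 15*b - 6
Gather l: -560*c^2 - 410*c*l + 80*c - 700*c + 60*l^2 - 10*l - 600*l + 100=-560*c^2 - 620*c + 60*l^2 + l*(-410*c - 610) + 100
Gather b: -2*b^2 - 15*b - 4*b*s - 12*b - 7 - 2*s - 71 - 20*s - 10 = -2*b^2 + b*(-4*s - 27) - 22*s - 88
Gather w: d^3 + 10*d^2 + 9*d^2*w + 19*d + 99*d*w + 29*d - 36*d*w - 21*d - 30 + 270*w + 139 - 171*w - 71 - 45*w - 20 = d^3 + 10*d^2 + 27*d + w*(9*d^2 + 63*d + 54) + 18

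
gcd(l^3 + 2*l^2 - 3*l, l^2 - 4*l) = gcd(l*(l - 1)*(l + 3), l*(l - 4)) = l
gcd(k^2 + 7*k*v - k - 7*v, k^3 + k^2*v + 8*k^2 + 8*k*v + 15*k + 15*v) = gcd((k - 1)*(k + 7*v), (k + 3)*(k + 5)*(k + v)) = 1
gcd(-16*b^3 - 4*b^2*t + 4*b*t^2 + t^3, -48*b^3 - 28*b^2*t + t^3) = 8*b^2 + 6*b*t + t^2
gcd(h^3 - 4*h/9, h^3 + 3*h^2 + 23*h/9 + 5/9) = 1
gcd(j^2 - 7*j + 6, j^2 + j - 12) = 1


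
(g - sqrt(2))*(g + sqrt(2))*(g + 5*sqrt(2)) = g^3 + 5*sqrt(2)*g^2 - 2*g - 10*sqrt(2)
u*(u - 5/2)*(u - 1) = u^3 - 7*u^2/2 + 5*u/2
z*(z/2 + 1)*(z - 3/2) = z^3/2 + z^2/4 - 3*z/2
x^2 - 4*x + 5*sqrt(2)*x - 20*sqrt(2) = (x - 4)*(x + 5*sqrt(2))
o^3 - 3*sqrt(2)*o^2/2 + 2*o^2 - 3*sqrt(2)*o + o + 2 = (o + 2)*(o - sqrt(2))*(o - sqrt(2)/2)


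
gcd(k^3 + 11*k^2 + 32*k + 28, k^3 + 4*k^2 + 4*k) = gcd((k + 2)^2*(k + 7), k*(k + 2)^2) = k^2 + 4*k + 4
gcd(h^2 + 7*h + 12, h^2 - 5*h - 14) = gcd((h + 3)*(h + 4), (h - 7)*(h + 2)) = 1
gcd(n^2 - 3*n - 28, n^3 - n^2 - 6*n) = 1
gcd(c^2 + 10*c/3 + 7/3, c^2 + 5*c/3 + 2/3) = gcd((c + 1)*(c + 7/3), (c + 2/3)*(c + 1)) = c + 1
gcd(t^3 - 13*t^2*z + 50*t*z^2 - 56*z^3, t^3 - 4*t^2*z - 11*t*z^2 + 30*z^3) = -t + 2*z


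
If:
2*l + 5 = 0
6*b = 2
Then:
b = 1/3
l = -5/2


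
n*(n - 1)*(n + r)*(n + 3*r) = n^4 + 4*n^3*r - n^3 + 3*n^2*r^2 - 4*n^2*r - 3*n*r^2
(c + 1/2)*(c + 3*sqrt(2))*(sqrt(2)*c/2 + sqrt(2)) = sqrt(2)*c^3/2 + 5*sqrt(2)*c^2/4 + 3*c^2 + sqrt(2)*c/2 + 15*c/2 + 3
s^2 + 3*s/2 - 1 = (s - 1/2)*(s + 2)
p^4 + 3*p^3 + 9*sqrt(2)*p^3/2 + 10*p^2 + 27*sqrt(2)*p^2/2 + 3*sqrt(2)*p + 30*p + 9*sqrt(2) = (p + 3)*(p + sqrt(2)/2)*(p + sqrt(2))*(p + 3*sqrt(2))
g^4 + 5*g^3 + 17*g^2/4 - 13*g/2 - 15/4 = (g - 1)*(g + 1/2)*(g + 5/2)*(g + 3)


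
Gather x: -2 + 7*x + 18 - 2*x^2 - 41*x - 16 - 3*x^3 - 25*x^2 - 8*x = -3*x^3 - 27*x^2 - 42*x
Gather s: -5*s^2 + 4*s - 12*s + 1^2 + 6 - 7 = -5*s^2 - 8*s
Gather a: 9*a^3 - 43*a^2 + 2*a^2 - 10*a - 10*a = 9*a^3 - 41*a^2 - 20*a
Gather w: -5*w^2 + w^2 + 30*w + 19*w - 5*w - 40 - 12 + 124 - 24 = -4*w^2 + 44*w + 48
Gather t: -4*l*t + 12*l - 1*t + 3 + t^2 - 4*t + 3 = 12*l + t^2 + t*(-4*l - 5) + 6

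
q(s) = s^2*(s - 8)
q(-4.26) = -222.49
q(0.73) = -3.87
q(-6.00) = -504.00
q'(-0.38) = 6.51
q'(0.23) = -3.52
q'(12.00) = 240.00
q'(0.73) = -10.08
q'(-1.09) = 21.00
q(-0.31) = -0.80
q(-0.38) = -1.21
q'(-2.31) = 52.97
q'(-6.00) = 204.00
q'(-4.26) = 122.60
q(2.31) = -30.36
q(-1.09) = -10.80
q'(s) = s^2 + 2*s*(s - 8)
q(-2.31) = -55.02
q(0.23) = -0.41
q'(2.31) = -20.95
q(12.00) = 576.00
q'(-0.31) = 5.25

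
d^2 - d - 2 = (d - 2)*(d + 1)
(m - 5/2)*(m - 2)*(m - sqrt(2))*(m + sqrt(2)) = m^4 - 9*m^3/2 + 3*m^2 + 9*m - 10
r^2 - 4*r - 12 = (r - 6)*(r + 2)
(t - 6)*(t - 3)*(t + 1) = t^3 - 8*t^2 + 9*t + 18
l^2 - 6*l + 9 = (l - 3)^2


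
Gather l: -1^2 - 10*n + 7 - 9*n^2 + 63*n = -9*n^2 + 53*n + 6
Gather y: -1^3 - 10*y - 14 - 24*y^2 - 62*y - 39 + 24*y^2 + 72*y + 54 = 0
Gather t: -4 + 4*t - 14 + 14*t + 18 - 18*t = 0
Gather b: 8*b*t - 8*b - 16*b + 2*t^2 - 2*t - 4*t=b*(8*t - 24) + 2*t^2 - 6*t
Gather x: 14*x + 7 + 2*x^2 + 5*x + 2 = 2*x^2 + 19*x + 9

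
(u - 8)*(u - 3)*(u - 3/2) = u^3 - 25*u^2/2 + 81*u/2 - 36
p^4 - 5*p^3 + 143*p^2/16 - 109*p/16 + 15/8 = (p - 2)*(p - 5/4)*(p - 1)*(p - 3/4)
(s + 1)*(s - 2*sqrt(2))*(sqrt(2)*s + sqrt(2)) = sqrt(2)*s^3 - 4*s^2 + 2*sqrt(2)*s^2 - 8*s + sqrt(2)*s - 4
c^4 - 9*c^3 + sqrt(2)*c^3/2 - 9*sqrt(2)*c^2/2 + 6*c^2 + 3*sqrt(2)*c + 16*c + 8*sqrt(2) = (c - 8)*(c - 2)*(sqrt(2)*c/2 + sqrt(2)/2)*(sqrt(2)*c + 1)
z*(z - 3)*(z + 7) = z^3 + 4*z^2 - 21*z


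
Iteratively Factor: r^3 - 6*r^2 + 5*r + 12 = (r - 4)*(r^2 - 2*r - 3) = (r - 4)*(r + 1)*(r - 3)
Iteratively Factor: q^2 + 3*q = (q + 3)*(q)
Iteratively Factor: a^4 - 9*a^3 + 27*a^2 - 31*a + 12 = (a - 1)*(a^3 - 8*a^2 + 19*a - 12) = (a - 1)^2*(a^2 - 7*a + 12) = (a - 3)*(a - 1)^2*(a - 4)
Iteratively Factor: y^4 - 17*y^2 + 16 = (y - 1)*(y^3 + y^2 - 16*y - 16) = (y - 1)*(y + 4)*(y^2 - 3*y - 4) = (y - 1)*(y + 1)*(y + 4)*(y - 4)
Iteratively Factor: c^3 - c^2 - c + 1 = (c + 1)*(c^2 - 2*c + 1) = (c - 1)*(c + 1)*(c - 1)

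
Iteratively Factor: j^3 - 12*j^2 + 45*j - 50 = (j - 5)*(j^2 - 7*j + 10) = (j - 5)*(j - 2)*(j - 5)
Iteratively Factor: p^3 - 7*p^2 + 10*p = (p - 5)*(p^2 - 2*p) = (p - 5)*(p - 2)*(p)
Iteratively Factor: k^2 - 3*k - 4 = (k + 1)*(k - 4)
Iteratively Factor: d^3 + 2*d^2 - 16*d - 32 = (d + 2)*(d^2 - 16) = (d + 2)*(d + 4)*(d - 4)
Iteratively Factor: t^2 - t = (t - 1)*(t)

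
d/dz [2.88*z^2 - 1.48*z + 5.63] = 5.76*z - 1.48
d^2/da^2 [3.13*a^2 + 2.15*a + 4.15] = 6.26000000000000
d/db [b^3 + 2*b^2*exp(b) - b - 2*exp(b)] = 2*b^2*exp(b) + 3*b^2 + 4*b*exp(b) - 2*exp(b) - 1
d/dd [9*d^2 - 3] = 18*d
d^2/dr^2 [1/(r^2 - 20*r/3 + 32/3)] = 6*(-9*r^2 + 60*r + 4*(3*r - 10)^2 - 96)/(3*r^2 - 20*r + 32)^3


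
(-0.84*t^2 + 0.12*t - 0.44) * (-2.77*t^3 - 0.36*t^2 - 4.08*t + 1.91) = 2.3268*t^5 - 0.03*t^4 + 4.6028*t^3 - 1.9356*t^2 + 2.0244*t - 0.8404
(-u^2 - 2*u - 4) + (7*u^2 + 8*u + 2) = 6*u^2 + 6*u - 2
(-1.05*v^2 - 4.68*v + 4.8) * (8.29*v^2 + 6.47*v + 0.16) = -8.7045*v^4 - 45.5907*v^3 + 9.3444*v^2 + 30.3072*v + 0.768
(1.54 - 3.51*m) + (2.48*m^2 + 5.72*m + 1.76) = 2.48*m^2 + 2.21*m + 3.3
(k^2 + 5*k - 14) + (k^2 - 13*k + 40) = 2*k^2 - 8*k + 26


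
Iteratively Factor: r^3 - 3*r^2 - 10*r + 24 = (r - 4)*(r^2 + r - 6) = (r - 4)*(r - 2)*(r + 3)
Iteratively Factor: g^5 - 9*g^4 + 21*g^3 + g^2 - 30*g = (g)*(g^4 - 9*g^3 + 21*g^2 + g - 30) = g*(g - 2)*(g^3 - 7*g^2 + 7*g + 15) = g*(g - 3)*(g - 2)*(g^2 - 4*g - 5) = g*(g - 3)*(g - 2)*(g + 1)*(g - 5)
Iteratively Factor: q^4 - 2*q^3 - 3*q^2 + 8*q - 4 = (q - 1)*(q^3 - q^2 - 4*q + 4) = (q - 1)^2*(q^2 - 4) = (q - 1)^2*(q + 2)*(q - 2)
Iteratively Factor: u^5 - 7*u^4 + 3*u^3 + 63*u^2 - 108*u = (u + 3)*(u^4 - 10*u^3 + 33*u^2 - 36*u) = u*(u + 3)*(u^3 - 10*u^2 + 33*u - 36) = u*(u - 3)*(u + 3)*(u^2 - 7*u + 12) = u*(u - 4)*(u - 3)*(u + 3)*(u - 3)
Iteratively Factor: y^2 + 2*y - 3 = (y + 3)*(y - 1)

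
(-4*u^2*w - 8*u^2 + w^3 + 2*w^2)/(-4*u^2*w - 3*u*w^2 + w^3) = (4*u^2*w + 8*u^2 - w^3 - 2*w^2)/(w*(4*u^2 + 3*u*w - w^2))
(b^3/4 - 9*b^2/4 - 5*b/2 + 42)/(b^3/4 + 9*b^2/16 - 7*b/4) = 4*(b^2 - 13*b + 42)/(b*(4*b - 7))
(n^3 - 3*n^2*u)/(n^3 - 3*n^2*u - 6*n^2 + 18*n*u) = n/(n - 6)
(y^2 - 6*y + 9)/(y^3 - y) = (y^2 - 6*y + 9)/(y^3 - y)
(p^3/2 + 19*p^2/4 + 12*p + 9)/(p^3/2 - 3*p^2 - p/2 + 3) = (p^3 + 19*p^2/2 + 24*p + 18)/(p^3 - 6*p^2 - p + 6)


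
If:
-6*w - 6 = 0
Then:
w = -1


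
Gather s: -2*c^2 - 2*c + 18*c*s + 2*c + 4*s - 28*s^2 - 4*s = -2*c^2 + 18*c*s - 28*s^2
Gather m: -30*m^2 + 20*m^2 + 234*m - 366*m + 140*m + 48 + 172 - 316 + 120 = -10*m^2 + 8*m + 24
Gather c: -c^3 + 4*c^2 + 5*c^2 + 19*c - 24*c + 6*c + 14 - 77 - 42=-c^3 + 9*c^2 + c - 105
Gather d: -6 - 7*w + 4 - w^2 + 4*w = -w^2 - 3*w - 2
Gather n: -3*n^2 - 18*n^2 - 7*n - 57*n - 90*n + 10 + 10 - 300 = -21*n^2 - 154*n - 280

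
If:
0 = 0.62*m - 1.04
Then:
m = 1.68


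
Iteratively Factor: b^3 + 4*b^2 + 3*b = (b + 1)*(b^2 + 3*b) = b*(b + 1)*(b + 3)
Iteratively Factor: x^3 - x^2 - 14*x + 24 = (x + 4)*(x^2 - 5*x + 6) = (x - 3)*(x + 4)*(x - 2)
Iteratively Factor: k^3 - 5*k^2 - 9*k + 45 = (k - 5)*(k^2 - 9) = (k - 5)*(k - 3)*(k + 3)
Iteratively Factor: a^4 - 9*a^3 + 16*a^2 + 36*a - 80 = (a - 5)*(a^3 - 4*a^2 - 4*a + 16) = (a - 5)*(a + 2)*(a^2 - 6*a + 8) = (a - 5)*(a - 2)*(a + 2)*(a - 4)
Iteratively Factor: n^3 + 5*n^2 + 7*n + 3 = (n + 1)*(n^2 + 4*n + 3) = (n + 1)^2*(n + 3)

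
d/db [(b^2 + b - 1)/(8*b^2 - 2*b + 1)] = (-10*b^2 + 18*b - 1)/(64*b^4 - 32*b^3 + 20*b^2 - 4*b + 1)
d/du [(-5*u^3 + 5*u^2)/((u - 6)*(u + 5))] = 5*u*(-u^3 + 2*u^2 + 89*u - 60)/(u^4 - 2*u^3 - 59*u^2 + 60*u + 900)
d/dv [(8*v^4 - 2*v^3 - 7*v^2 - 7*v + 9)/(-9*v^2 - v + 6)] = (-144*v^5 - 6*v^4 + 196*v^3 - 92*v^2 + 78*v - 33)/(81*v^4 + 18*v^3 - 107*v^2 - 12*v + 36)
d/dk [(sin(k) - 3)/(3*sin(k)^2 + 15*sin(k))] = (-cos(k) + 6/tan(k) + 15*cos(k)/sin(k)^2)/(3*(sin(k) + 5)^2)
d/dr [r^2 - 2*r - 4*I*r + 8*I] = 2*r - 2 - 4*I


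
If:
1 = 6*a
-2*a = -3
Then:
No Solution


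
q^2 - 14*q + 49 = (q - 7)^2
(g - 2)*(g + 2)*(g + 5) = g^3 + 5*g^2 - 4*g - 20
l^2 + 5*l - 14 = (l - 2)*(l + 7)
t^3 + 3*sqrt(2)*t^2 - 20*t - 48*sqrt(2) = (t - 3*sqrt(2))*(t + 2*sqrt(2))*(t + 4*sqrt(2))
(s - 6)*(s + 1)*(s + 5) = s^3 - 31*s - 30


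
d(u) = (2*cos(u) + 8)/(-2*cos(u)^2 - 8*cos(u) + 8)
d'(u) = (-4*sin(u)*cos(u) - 8*sin(u))*(2*cos(u) + 8)/(-2*cos(u)^2 - 8*cos(u) + 8)^2 - 2*sin(u)/(-2*cos(u)^2 - 8*cos(u) + 8)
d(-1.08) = 2.36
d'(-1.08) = 5.91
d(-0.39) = -8.87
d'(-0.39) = 34.86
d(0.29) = -6.60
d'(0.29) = -14.48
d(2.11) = 0.60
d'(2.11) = -0.41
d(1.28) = 1.55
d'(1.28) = -2.79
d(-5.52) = 8.04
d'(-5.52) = -52.72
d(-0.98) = 3.12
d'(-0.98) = 9.63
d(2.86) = 0.44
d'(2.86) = -0.08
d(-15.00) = 0.50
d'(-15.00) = 0.23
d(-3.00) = 0.43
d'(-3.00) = 0.04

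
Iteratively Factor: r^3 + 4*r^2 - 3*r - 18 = (r + 3)*(r^2 + r - 6) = (r + 3)^2*(r - 2)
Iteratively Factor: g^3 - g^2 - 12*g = (g - 4)*(g^2 + 3*g) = g*(g - 4)*(g + 3)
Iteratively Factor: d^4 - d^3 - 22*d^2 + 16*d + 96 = (d + 4)*(d^3 - 5*d^2 - 2*d + 24) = (d - 4)*(d + 4)*(d^2 - d - 6) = (d - 4)*(d - 3)*(d + 4)*(d + 2)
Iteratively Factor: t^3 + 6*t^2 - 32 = (t - 2)*(t^2 + 8*t + 16) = (t - 2)*(t + 4)*(t + 4)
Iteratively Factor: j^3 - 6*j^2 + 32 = (j + 2)*(j^2 - 8*j + 16) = (j - 4)*(j + 2)*(j - 4)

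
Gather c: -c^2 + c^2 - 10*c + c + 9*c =0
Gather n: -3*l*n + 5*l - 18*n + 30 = 5*l + n*(-3*l - 18) + 30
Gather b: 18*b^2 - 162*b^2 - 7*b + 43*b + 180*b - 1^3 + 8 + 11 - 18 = -144*b^2 + 216*b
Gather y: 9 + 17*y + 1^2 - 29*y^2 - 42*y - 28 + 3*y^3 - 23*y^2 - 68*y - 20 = 3*y^3 - 52*y^2 - 93*y - 38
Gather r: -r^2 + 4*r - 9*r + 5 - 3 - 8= -r^2 - 5*r - 6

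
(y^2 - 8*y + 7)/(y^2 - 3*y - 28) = (y - 1)/(y + 4)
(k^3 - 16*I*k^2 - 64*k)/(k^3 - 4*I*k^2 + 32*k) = (k - 8*I)/(k + 4*I)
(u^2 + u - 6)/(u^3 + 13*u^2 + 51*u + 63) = (u - 2)/(u^2 + 10*u + 21)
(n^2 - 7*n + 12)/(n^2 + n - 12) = (n - 4)/(n + 4)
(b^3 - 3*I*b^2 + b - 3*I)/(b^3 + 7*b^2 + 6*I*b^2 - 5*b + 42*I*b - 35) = (b^2 - 4*I*b - 3)/(b^2 + b*(7 + 5*I) + 35*I)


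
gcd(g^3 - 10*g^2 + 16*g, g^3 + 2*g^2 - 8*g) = g^2 - 2*g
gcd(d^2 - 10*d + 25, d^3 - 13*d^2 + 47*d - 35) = d - 5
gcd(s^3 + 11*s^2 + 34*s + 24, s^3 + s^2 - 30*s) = s + 6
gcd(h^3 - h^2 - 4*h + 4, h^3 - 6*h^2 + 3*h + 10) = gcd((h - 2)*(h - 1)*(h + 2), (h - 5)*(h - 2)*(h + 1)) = h - 2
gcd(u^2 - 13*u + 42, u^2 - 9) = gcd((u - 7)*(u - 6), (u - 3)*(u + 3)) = 1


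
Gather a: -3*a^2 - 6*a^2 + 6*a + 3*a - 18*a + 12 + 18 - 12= -9*a^2 - 9*a + 18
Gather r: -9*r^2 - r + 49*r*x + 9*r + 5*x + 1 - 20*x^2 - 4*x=-9*r^2 + r*(49*x + 8) - 20*x^2 + x + 1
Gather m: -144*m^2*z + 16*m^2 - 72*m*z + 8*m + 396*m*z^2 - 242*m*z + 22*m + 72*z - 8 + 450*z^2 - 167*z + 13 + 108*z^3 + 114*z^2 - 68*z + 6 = m^2*(16 - 144*z) + m*(396*z^2 - 314*z + 30) + 108*z^3 + 564*z^2 - 163*z + 11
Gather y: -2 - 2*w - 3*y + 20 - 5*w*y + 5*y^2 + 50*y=-2*w + 5*y^2 + y*(47 - 5*w) + 18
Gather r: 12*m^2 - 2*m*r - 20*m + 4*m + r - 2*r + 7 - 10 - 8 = 12*m^2 - 16*m + r*(-2*m - 1) - 11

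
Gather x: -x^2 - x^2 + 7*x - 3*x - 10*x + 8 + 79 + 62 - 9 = -2*x^2 - 6*x + 140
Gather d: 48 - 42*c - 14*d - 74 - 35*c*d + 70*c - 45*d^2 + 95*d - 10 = 28*c - 45*d^2 + d*(81 - 35*c) - 36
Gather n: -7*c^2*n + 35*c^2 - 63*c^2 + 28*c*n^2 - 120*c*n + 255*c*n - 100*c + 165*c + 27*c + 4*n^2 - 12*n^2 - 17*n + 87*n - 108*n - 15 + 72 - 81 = -28*c^2 + 92*c + n^2*(28*c - 8) + n*(-7*c^2 + 135*c - 38) - 24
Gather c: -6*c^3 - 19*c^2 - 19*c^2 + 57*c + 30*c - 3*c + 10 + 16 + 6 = -6*c^3 - 38*c^2 + 84*c + 32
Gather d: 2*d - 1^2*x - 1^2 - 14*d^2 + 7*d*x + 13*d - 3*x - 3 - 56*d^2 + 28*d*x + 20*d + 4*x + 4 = -70*d^2 + d*(35*x + 35)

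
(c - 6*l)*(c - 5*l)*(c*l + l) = c^3*l - 11*c^2*l^2 + c^2*l + 30*c*l^3 - 11*c*l^2 + 30*l^3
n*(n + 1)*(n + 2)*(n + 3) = n^4 + 6*n^3 + 11*n^2 + 6*n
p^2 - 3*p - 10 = (p - 5)*(p + 2)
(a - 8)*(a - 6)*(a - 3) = a^3 - 17*a^2 + 90*a - 144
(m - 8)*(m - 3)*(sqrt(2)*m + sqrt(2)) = sqrt(2)*m^3 - 10*sqrt(2)*m^2 + 13*sqrt(2)*m + 24*sqrt(2)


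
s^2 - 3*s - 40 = (s - 8)*(s + 5)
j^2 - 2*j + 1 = (j - 1)^2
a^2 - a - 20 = (a - 5)*(a + 4)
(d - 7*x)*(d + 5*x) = d^2 - 2*d*x - 35*x^2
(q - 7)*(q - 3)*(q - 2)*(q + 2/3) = q^4 - 34*q^3/3 + 33*q^2 - 44*q/3 - 28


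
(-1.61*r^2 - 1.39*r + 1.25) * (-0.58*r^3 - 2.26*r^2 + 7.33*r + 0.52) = 0.9338*r^5 + 4.4448*r^4 - 9.3849*r^3 - 13.8509*r^2 + 8.4397*r + 0.65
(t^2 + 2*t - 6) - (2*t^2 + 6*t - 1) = -t^2 - 4*t - 5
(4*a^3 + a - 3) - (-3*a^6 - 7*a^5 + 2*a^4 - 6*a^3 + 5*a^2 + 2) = 3*a^6 + 7*a^5 - 2*a^4 + 10*a^3 - 5*a^2 + a - 5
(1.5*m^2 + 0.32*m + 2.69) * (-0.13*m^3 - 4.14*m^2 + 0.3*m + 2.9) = -0.195*m^5 - 6.2516*m^4 - 1.2245*m^3 - 6.6906*m^2 + 1.735*m + 7.801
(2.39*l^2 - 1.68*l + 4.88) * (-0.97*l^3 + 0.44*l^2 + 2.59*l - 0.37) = -2.3183*l^5 + 2.6812*l^4 + 0.7173*l^3 - 3.0883*l^2 + 13.2608*l - 1.8056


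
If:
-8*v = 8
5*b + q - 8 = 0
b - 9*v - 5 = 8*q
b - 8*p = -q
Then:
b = 60/41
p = 11/41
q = 28/41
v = -1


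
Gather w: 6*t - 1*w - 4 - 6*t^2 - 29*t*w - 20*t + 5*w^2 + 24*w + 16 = -6*t^2 - 14*t + 5*w^2 + w*(23 - 29*t) + 12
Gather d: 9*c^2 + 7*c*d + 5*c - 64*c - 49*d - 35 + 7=9*c^2 - 59*c + d*(7*c - 49) - 28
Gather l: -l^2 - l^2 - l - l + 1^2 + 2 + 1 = -2*l^2 - 2*l + 4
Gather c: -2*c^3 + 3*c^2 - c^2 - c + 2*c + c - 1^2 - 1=-2*c^3 + 2*c^2 + 2*c - 2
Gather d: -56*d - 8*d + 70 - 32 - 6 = 32 - 64*d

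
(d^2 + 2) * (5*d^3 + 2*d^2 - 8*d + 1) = 5*d^5 + 2*d^4 + 2*d^3 + 5*d^2 - 16*d + 2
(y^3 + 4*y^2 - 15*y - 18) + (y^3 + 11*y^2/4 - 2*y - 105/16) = 2*y^3 + 27*y^2/4 - 17*y - 393/16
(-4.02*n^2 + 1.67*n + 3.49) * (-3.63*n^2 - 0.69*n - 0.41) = 14.5926*n^4 - 3.2883*n^3 - 12.1728*n^2 - 3.0928*n - 1.4309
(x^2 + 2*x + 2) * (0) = 0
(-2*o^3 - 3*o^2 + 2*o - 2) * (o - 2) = -2*o^4 + o^3 + 8*o^2 - 6*o + 4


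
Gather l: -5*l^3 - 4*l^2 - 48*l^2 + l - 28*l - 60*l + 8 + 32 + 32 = -5*l^3 - 52*l^2 - 87*l + 72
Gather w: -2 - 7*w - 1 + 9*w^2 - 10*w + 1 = 9*w^2 - 17*w - 2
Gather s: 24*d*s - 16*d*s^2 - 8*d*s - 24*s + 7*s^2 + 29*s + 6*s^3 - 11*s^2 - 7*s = 6*s^3 + s^2*(-16*d - 4) + s*(16*d - 2)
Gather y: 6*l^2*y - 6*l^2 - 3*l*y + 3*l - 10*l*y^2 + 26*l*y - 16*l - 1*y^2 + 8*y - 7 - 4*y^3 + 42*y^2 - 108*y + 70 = -6*l^2 - 13*l - 4*y^3 + y^2*(41 - 10*l) + y*(6*l^2 + 23*l - 100) + 63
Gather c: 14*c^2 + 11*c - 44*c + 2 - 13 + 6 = 14*c^2 - 33*c - 5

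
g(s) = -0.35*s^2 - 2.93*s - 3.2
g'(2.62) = -4.76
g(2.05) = -10.68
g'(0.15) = -3.04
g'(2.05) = -4.36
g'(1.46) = -3.95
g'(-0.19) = -2.80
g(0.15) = -3.65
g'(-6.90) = 1.90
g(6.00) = -33.38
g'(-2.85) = -0.94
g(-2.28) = 1.66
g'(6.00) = -7.13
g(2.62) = -13.28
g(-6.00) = 1.78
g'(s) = -0.7*s - 2.93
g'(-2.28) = -1.33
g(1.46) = -8.22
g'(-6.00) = 1.27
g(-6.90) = 0.35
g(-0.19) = -2.66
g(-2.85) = 2.31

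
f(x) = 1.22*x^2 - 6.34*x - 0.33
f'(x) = 2.44*x - 6.34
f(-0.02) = -0.20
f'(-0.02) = -6.39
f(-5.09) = 63.55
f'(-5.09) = -18.76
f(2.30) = -8.46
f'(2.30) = -0.73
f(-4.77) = 57.67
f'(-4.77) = -17.98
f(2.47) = -8.55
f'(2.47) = -0.31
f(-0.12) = 0.45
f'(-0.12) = -6.63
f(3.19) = -8.14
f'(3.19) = 1.44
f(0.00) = -0.33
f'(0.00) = -6.34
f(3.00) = -8.37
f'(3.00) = 0.98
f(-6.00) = 81.63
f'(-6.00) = -20.98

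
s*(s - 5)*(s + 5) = s^3 - 25*s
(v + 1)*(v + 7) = v^2 + 8*v + 7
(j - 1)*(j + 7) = j^2 + 6*j - 7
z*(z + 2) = z^2 + 2*z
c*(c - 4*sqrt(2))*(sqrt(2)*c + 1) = sqrt(2)*c^3 - 7*c^2 - 4*sqrt(2)*c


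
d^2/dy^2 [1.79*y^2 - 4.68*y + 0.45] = 3.58000000000000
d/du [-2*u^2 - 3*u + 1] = -4*u - 3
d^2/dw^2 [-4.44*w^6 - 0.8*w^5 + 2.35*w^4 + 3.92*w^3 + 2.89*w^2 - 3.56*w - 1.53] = -133.2*w^4 - 16.0*w^3 + 28.2*w^2 + 23.52*w + 5.78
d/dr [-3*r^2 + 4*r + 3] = 4 - 6*r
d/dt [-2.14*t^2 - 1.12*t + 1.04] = -4.28*t - 1.12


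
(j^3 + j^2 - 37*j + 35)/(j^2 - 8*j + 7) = (j^2 + 2*j - 35)/(j - 7)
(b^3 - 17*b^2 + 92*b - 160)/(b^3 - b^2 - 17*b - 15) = (b^2 - 12*b + 32)/(b^2 + 4*b + 3)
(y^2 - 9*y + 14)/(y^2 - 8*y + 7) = (y - 2)/(y - 1)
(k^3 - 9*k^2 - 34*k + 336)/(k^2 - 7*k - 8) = (k^2 - k - 42)/(k + 1)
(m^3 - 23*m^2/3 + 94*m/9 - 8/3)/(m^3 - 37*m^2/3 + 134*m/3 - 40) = (m - 1/3)/(m - 5)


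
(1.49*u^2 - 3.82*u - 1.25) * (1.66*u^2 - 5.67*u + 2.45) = 2.4734*u^4 - 14.7895*u^3 + 23.2349*u^2 - 2.2715*u - 3.0625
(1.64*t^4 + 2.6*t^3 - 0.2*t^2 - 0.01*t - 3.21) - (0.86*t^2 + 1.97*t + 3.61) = 1.64*t^4 + 2.6*t^3 - 1.06*t^2 - 1.98*t - 6.82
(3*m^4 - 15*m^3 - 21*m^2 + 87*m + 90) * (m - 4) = 3*m^5 - 27*m^4 + 39*m^3 + 171*m^2 - 258*m - 360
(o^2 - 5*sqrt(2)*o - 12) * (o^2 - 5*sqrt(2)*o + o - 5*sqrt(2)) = o^4 - 10*sqrt(2)*o^3 + o^3 - 10*sqrt(2)*o^2 + 38*o^2 + 38*o + 60*sqrt(2)*o + 60*sqrt(2)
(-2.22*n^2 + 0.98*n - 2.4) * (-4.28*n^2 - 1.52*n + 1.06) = 9.5016*n^4 - 0.819999999999999*n^3 + 6.4292*n^2 + 4.6868*n - 2.544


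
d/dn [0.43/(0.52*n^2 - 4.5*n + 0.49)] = (1.935 - 0.4472*n)/(0.52*n^2 - 4.5*n + 0.49)^2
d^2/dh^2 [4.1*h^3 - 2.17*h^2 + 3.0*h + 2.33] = 24.6*h - 4.34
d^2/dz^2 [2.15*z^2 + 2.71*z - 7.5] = 4.30000000000000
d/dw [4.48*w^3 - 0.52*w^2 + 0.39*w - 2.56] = 13.44*w^2 - 1.04*w + 0.39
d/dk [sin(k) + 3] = cos(k)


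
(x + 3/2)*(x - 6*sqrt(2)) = x^2 - 6*sqrt(2)*x + 3*x/2 - 9*sqrt(2)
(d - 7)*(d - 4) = d^2 - 11*d + 28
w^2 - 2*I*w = w*(w - 2*I)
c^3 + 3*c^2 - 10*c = c*(c - 2)*(c + 5)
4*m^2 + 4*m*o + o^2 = (2*m + o)^2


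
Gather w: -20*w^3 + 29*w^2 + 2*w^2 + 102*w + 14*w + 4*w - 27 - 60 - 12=-20*w^3 + 31*w^2 + 120*w - 99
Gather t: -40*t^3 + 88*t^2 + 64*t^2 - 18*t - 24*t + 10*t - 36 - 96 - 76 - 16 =-40*t^3 + 152*t^2 - 32*t - 224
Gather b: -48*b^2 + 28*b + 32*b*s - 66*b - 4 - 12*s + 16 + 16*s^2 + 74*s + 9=-48*b^2 + b*(32*s - 38) + 16*s^2 + 62*s + 21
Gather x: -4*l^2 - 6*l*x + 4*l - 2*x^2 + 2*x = -4*l^2 + 4*l - 2*x^2 + x*(2 - 6*l)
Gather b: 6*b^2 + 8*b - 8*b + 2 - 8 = 6*b^2 - 6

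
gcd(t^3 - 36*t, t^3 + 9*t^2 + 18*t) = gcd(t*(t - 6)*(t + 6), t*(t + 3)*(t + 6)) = t^2 + 6*t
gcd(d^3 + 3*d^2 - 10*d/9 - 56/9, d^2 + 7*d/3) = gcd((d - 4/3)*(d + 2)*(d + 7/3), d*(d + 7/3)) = d + 7/3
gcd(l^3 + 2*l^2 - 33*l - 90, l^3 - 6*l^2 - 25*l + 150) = l^2 - l - 30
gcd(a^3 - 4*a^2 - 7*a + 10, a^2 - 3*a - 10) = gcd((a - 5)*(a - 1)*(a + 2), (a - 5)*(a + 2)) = a^2 - 3*a - 10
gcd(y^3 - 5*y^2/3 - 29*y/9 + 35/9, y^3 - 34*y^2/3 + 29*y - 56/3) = y^2 - 10*y/3 + 7/3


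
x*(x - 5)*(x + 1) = x^3 - 4*x^2 - 5*x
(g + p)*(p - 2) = g*p - 2*g + p^2 - 2*p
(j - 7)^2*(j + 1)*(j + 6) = j^4 - 7*j^3 - 43*j^2 + 259*j + 294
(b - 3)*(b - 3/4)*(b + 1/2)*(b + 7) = b^4 + 15*b^3/4 - 179*b^2/8 + 15*b/4 + 63/8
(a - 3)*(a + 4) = a^2 + a - 12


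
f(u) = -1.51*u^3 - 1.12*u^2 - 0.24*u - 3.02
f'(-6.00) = -149.88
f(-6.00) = 284.26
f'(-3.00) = -34.29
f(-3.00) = 28.39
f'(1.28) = -10.53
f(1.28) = -8.33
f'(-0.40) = -0.07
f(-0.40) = -3.01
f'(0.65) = -3.61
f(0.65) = -4.06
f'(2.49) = -33.90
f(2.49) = -33.87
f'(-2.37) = -20.38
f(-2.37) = 11.36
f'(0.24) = -1.04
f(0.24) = -3.16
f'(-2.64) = -25.90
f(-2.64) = 17.59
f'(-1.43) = -6.30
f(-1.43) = -0.55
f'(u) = -4.53*u^2 - 2.24*u - 0.24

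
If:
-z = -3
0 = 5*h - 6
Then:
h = 6/5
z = 3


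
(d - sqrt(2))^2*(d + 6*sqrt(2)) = d^3 + 4*sqrt(2)*d^2 - 22*d + 12*sqrt(2)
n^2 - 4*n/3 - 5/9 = (n - 5/3)*(n + 1/3)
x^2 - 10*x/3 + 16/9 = (x - 8/3)*(x - 2/3)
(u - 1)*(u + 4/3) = u^2 + u/3 - 4/3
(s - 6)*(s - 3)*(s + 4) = s^3 - 5*s^2 - 18*s + 72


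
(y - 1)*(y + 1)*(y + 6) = y^3 + 6*y^2 - y - 6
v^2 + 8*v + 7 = (v + 1)*(v + 7)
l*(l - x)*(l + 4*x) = l^3 + 3*l^2*x - 4*l*x^2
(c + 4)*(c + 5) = c^2 + 9*c + 20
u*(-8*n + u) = -8*n*u + u^2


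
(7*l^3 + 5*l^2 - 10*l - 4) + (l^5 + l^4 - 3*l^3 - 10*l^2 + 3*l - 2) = l^5 + l^4 + 4*l^3 - 5*l^2 - 7*l - 6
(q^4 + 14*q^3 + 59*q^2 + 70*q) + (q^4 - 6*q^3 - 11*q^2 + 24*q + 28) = 2*q^4 + 8*q^3 + 48*q^2 + 94*q + 28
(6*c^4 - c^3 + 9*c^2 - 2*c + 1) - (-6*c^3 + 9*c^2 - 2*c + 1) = 6*c^4 + 5*c^3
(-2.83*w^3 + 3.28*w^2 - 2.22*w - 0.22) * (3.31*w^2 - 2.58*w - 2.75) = -9.3673*w^5 + 18.1582*w^4 - 8.0281*w^3 - 4.0206*w^2 + 6.6726*w + 0.605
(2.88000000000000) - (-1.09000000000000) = 3.97000000000000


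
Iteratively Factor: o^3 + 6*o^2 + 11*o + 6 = (o + 3)*(o^2 + 3*o + 2) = (o + 2)*(o + 3)*(o + 1)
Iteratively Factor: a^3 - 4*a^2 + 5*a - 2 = (a - 2)*(a^2 - 2*a + 1) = (a - 2)*(a - 1)*(a - 1)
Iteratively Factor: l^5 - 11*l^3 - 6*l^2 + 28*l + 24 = (l + 2)*(l^4 - 2*l^3 - 7*l^2 + 8*l + 12) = (l - 3)*(l + 2)*(l^3 + l^2 - 4*l - 4) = (l - 3)*(l + 1)*(l + 2)*(l^2 - 4) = (l - 3)*(l - 2)*(l + 1)*(l + 2)*(l + 2)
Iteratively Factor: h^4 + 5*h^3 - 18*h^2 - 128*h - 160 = (h + 2)*(h^3 + 3*h^2 - 24*h - 80) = (h + 2)*(h + 4)*(h^2 - h - 20) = (h - 5)*(h + 2)*(h + 4)*(h + 4)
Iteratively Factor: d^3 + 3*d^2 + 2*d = (d + 1)*(d^2 + 2*d) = d*(d + 1)*(d + 2)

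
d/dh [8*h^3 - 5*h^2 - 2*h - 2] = 24*h^2 - 10*h - 2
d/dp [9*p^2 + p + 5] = 18*p + 1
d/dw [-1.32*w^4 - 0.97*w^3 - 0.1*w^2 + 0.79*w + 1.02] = -5.28*w^3 - 2.91*w^2 - 0.2*w + 0.79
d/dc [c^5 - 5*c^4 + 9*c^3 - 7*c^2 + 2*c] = 5*c^4 - 20*c^3 + 27*c^2 - 14*c + 2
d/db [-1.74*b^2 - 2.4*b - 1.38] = -3.48*b - 2.4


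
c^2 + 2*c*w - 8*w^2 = (c - 2*w)*(c + 4*w)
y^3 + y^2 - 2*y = y*(y - 1)*(y + 2)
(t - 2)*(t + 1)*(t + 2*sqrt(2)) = t^3 - t^2 + 2*sqrt(2)*t^2 - 2*sqrt(2)*t - 2*t - 4*sqrt(2)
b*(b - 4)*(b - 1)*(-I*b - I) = -I*b^4 + 4*I*b^3 + I*b^2 - 4*I*b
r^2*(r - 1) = r^3 - r^2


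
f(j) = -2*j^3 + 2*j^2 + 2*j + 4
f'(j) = -6*j^2 + 4*j + 2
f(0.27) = 4.65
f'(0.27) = 2.64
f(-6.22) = 550.22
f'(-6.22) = -255.01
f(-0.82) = 4.81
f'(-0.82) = -5.31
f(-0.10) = 3.82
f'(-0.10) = 1.54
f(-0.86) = 5.03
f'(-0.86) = -5.88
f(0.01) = 4.02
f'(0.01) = 2.04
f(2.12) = -1.83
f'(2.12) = -16.49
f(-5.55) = 396.41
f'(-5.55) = -205.02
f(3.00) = -26.00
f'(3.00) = -40.00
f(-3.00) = 70.00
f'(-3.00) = -64.00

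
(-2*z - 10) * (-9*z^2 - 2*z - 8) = 18*z^3 + 94*z^2 + 36*z + 80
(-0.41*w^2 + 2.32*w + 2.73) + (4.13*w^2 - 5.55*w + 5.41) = 3.72*w^2 - 3.23*w + 8.14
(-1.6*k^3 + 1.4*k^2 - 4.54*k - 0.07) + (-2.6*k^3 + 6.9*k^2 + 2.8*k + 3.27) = -4.2*k^3 + 8.3*k^2 - 1.74*k + 3.2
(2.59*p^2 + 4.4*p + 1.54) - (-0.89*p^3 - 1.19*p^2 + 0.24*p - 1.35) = 0.89*p^3 + 3.78*p^2 + 4.16*p + 2.89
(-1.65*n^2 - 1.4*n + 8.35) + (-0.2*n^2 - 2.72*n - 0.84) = -1.85*n^2 - 4.12*n + 7.51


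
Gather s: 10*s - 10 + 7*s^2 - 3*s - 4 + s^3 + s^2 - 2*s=s^3 + 8*s^2 + 5*s - 14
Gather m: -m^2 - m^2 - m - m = -2*m^2 - 2*m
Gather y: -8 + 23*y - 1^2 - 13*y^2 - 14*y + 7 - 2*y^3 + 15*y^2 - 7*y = -2*y^3 + 2*y^2 + 2*y - 2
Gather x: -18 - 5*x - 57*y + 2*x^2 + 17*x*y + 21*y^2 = 2*x^2 + x*(17*y - 5) + 21*y^2 - 57*y - 18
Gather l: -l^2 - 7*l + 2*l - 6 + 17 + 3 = -l^2 - 5*l + 14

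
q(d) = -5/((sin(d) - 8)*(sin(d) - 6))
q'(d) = 5*cos(d)/((sin(d) - 8)*(sin(d) - 6)^2) + 5*cos(d)/((sin(d) - 8)^2*(sin(d) - 6)) = 10*(sin(d) - 7)*cos(d)/((sin(d) - 8)^2*(sin(d) - 6)^2)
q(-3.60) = -0.12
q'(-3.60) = 0.03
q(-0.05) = -0.10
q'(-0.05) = -0.03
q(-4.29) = -0.14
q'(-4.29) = 0.02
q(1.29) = -0.14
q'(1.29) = -0.01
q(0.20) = -0.11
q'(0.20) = -0.03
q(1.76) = -0.14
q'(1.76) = 0.01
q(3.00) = -0.11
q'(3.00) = 0.03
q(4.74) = -0.08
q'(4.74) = -0.00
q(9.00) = -0.12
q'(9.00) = 0.03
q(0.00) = -0.10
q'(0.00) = -0.03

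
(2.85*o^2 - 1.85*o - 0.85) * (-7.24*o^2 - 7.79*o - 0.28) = -20.634*o^4 - 8.8075*o^3 + 19.7675*o^2 + 7.1395*o + 0.238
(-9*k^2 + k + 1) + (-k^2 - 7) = -10*k^2 + k - 6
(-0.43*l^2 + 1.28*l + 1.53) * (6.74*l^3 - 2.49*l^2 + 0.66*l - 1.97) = -2.8982*l^5 + 9.6979*l^4 + 6.8412*l^3 - 2.1178*l^2 - 1.5118*l - 3.0141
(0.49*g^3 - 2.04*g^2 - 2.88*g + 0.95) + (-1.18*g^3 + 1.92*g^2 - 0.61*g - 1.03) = -0.69*g^3 - 0.12*g^2 - 3.49*g - 0.0800000000000001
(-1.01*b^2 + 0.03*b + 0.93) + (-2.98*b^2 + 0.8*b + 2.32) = -3.99*b^2 + 0.83*b + 3.25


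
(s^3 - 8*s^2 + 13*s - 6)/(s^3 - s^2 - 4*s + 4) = (s^2 - 7*s + 6)/(s^2 - 4)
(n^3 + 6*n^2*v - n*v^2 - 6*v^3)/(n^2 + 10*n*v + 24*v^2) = (n^2 - v^2)/(n + 4*v)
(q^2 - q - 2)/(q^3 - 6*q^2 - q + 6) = (q - 2)/(q^2 - 7*q + 6)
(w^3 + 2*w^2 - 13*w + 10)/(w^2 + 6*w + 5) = (w^2 - 3*w + 2)/(w + 1)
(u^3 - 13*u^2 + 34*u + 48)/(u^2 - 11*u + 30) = (u^2 - 7*u - 8)/(u - 5)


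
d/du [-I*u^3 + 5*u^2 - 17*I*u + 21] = -3*I*u^2 + 10*u - 17*I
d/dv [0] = 0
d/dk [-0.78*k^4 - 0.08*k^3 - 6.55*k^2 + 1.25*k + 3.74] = -3.12*k^3 - 0.24*k^2 - 13.1*k + 1.25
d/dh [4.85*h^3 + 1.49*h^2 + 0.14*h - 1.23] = 14.55*h^2 + 2.98*h + 0.14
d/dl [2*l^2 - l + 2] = 4*l - 1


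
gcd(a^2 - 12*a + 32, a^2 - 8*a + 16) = a - 4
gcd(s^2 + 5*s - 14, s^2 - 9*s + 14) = s - 2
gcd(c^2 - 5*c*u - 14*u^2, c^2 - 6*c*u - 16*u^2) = c + 2*u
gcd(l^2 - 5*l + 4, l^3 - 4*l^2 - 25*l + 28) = l - 1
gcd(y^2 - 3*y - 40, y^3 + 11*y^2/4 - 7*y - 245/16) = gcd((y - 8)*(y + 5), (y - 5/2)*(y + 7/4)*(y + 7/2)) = 1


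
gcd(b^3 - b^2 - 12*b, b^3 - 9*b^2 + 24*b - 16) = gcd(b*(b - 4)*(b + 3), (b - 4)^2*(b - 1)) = b - 4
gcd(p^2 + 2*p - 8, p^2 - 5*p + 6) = p - 2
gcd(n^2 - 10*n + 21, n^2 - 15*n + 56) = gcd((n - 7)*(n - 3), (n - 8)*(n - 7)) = n - 7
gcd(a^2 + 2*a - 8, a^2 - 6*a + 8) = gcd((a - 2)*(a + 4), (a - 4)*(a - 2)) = a - 2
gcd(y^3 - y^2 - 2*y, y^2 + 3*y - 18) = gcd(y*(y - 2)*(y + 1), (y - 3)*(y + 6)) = 1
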